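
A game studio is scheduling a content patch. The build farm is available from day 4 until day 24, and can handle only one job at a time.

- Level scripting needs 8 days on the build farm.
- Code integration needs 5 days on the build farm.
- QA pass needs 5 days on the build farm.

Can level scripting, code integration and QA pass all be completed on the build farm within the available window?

The build farm window is 24 − 4 = 20 days.
Running back to back, the jobs need 8 + 5 + 5 = 18 days on the build farm.
Since 18 ≤ 20, they fit within the window.

Yes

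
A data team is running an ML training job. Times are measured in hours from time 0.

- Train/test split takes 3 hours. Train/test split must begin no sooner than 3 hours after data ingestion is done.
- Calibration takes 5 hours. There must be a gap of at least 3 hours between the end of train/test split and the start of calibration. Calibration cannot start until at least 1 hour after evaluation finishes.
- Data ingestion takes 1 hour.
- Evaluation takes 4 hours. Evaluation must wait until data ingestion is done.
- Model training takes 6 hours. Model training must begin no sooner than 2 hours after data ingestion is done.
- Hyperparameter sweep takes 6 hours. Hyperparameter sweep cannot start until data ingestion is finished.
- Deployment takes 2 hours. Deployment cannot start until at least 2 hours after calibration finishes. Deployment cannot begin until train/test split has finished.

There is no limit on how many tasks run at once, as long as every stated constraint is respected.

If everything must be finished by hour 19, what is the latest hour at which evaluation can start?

Deployment must finish by hour 19; it takes 2 hours, so it must start by 19 − 2 = hour 17.
Calibration has to be done before deployment (must start by hour 17, minus 2-hour gap → hour 15). That means finishing by hour 15, i.e. starting by 15 − 5 = hour 10.
Evaluation feeds into calibration (must start by hour 10, minus 1-hour gap → hour 9); so evaluation must finish by hour 9 and therefore start by hour 5.

5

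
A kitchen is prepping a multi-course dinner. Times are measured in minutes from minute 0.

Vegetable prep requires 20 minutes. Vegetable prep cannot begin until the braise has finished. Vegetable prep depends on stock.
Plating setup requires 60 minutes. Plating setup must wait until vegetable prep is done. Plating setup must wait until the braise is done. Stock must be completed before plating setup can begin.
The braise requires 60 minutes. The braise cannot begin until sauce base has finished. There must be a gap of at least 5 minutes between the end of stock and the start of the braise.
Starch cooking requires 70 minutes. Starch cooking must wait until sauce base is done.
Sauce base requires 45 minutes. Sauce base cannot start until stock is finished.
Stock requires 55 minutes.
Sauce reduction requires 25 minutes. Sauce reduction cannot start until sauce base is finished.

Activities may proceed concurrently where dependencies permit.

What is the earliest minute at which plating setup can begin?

180

Nothing blocks stock, so it runs from minute 0 to minute 55.
Sauce base waits on stock (finishes minute 55), so it starts at minute 55 and finishes at 55 + 45 = minute 100.
The braise cannot start until sauce base (finishes minute 100); stock (finishes minute 55, plus 5-minute gap → minute 60). The controlling bound is minute 100, so the braise finishes at 100 + 60 = minute 160.
Vegetable prep cannot start until the braise (finishes minute 160); stock (finishes minute 55). The controlling bound is minute 160, so vegetable prep finishes at 160 + 20 = minute 180.
Plating setup waits on vegetable prep (finishes minute 180); the braise (finishes minute 160); stock (finishes minute 55). The latest of these is minute 180, which is the earliest plating setup can start.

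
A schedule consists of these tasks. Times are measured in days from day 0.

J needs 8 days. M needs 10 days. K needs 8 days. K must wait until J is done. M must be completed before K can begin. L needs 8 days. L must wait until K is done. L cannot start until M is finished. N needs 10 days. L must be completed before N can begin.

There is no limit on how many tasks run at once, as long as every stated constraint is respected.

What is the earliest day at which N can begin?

Nothing blocks M, so it runs from day 0 to day 10.
J can start immediately at day 0; it finishes at day 8.
For K: J (finishes day 8); M (finishes day 10). Taking the maximum gives a start of day 10, and it finishes at 10 + 8 = day 18.
L needs all of K (finishes day 18); M (finishes day 10). That puts its earliest start at day 18; it finishes at 18 + 8 = day 26.
N waits on L (finishes day 26), so the earliest it can start is day 26.

26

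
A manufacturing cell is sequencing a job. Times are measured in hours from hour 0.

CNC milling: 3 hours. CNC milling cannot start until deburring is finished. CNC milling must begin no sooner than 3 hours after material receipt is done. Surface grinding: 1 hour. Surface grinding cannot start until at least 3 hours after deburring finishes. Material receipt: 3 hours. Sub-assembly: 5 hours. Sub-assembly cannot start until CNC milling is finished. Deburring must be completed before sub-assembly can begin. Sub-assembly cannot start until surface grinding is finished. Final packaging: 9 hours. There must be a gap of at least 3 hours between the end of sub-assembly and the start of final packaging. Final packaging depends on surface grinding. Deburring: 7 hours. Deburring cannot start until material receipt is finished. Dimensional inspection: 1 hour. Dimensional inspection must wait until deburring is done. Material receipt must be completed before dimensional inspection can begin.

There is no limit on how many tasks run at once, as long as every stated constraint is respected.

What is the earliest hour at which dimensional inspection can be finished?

Material receipt has no prerequisites, so it starts at hour 0 and finishes at hour 3.
After material receipt (finishes hour 3), deburring can start at hour 3 and finishes at hour 10.
Dimensional inspection has to wait for deburring (finishes hour 10); material receipt (finishes hour 3). The latest of these is hour 10, so dimensional inspection runs hour 10 to 10 + 1 = hour 11.

11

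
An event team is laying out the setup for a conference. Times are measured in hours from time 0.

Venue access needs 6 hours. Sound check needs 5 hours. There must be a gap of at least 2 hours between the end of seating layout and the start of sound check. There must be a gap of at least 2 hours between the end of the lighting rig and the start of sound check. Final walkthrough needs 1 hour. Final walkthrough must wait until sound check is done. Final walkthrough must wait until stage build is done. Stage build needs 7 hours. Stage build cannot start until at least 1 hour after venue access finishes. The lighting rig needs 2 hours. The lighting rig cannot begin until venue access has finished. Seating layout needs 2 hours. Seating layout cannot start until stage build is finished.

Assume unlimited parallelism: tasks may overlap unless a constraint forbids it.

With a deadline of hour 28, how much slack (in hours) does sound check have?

4

Venue access has no prerequisites, so it starts at hour 0 and finishes at hour 6.
The lighting rig waits on venue access (finishes hour 6), so it starts at hour 6 and finishes at 6 + 2 = hour 8.
Stage build cannot begin until venue access (finishes hour 6, plus 1-hour gap → hour 7). It runs from hour 7 to 7 + 7 = hour 14.
After stage build (finishes hour 14), seating layout can start at hour 14 and finishes at hour 16.
Sound check has to wait for seating layout (finishes hour 16, plus 2-hour gap → hour 18); the lighting rig (finishes hour 8, plus 2-hour gap → hour 10). The latest of these is hour 18, so sound check runs hour 18 to 18 + 5 = hour 23.

Working backward from the deadline:
Nothing follows final walkthrough; the deadline of hour 28 is its only limit. It must start by 28 − 1 = hour 27.
Sound check must finish before final walkthrough (must start by hour 27). With a 5-hour duration, sound check must start by 27 − 5 = hour 22.
So sound check can start as early as hour 18 and as late as hour 22, giving 22 − 18 = 4 hours of slack.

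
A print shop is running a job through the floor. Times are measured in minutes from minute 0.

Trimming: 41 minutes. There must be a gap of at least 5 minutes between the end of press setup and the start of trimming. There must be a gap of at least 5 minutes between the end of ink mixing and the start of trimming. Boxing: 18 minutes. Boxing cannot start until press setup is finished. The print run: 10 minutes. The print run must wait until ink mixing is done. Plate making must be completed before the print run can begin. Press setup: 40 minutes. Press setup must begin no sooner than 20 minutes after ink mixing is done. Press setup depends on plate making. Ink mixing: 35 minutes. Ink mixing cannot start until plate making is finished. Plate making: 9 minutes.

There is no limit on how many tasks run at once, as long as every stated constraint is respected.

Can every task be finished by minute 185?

Yes

Nothing blocks plate making, so it runs from minute 0 to minute 9.
Ink mixing cannot begin until plate making (finishes minute 9). It runs from minute 9 to 9 + 35 = minute 44.
For the print run: ink mixing (finishes minute 44); plate making (finishes minute 9). Taking the maximum gives a start of minute 44, and it finishes at 44 + 10 = minute 54.
For press setup: ink mixing (finishes minute 44, plus 20-minute gap → minute 64); plate making (finishes minute 9). Taking the maximum gives a start of minute 64, and it finishes at 64 + 40 = minute 104.
After press setup (finishes minute 104), boxing can start at minute 104 and finishes at minute 122.
Trimming needs all of press setup (finishes minute 104, plus 5-minute gap → minute 109); ink mixing (finishes minute 44, plus 5-minute gap → minute 49). That puts its earliest start at minute 109; it finishes at 109 + 41 = minute 150.
Every task is finished by minute 150, which is no later than the deadline of 185, so the schedule is feasible.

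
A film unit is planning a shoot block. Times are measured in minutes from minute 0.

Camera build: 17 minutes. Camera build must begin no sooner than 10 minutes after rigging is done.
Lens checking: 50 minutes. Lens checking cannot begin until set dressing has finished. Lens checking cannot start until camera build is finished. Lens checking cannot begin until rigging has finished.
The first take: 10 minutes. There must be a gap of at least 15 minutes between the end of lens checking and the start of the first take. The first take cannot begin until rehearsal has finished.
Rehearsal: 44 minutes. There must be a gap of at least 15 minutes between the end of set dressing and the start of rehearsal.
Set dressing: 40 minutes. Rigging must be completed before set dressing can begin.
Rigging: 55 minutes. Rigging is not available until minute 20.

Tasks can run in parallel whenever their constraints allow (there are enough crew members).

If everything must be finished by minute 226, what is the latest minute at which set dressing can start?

111

Nothing follows the first take; the deadline of minute 226 is its only limit. It must start by 226 − 10 = minute 216.
Since the first take (must start by minute 216, minus 15-minute gap → minute 201) depends on it, lens checking must finish by minute 201. Backing off its 50-minute duration gives a latest start of minute 151.
Rehearsal must finish before the first take (must start by minute 216). With a 44-minute duration, rehearsal must start by 216 − 44 = minute 172.
Set dressing must finish in time for lens checking (must start by minute 151); rehearsal (must start by minute 172, minus 15-minute gap → minute 157). The tightest is minute 151, so set dressing must start by 151 − 40 = minute 111.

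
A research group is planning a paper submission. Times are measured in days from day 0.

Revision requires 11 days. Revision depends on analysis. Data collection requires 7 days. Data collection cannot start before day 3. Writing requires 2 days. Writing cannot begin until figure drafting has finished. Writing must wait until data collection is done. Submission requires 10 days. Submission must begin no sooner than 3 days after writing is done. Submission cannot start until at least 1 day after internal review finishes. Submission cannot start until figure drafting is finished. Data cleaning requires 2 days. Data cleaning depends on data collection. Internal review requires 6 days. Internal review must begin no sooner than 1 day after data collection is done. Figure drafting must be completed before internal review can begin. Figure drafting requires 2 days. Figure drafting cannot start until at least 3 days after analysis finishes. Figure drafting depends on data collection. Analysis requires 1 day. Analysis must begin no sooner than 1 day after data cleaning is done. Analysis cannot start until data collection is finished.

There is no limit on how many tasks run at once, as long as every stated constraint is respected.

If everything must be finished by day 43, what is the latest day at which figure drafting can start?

Nothing follows submission; the deadline of day 43 is its only limit. It must start by 43 − 10 = day 33.
Writing feeds into submission (must start by day 33, minus 3-day gap → day 30); so writing must finish by day 30 and therefore start by day 28.
Internal review has to be done before submission (must start by day 33, minus 1-day gap → day 32). That means finishing by day 32, i.e. starting by 32 − 6 = day 26.
Figure drafting has several dependents: writing (must start by day 28); internal review (must start by day 26); submission (must start by day 33). The earliest of those limits is day 26, so figure drafting must start by 26 − 2 = day 24.

24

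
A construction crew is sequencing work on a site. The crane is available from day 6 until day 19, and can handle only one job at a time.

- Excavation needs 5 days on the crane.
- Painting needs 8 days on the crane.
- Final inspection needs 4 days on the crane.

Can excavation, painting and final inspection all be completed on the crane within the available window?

No

The crane window is 19 − 6 = 13 days.
Running back to back, the jobs need 5 + 8 + 4 = 17 days on the crane.
Since 17 > 13, they cannot all fit.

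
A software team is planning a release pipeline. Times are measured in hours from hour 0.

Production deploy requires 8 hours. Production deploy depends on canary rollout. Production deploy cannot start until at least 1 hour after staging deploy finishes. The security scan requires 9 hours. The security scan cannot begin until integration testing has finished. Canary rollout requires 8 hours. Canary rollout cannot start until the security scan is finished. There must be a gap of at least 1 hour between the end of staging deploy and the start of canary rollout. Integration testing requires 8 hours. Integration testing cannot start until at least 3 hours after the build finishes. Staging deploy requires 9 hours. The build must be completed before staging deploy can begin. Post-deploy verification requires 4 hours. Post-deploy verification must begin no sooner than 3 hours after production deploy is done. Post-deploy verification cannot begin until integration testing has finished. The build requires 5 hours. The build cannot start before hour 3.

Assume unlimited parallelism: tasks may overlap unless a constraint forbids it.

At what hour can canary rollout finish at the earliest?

The build cannot begin until its own release at hour 3. It runs from hour 3 to 3 + 5 = hour 8.
Staging deploy cannot begin until the build (finishes hour 8). It runs from hour 8 to 8 + 9 = hour 17.
Integration testing cannot begin until the build (finishes hour 8, plus 3-hour gap → hour 11). It runs from hour 11 to 11 + 8 = hour 19.
The security scan cannot begin until integration testing (finishes hour 19). It runs from hour 19 to 19 + 9 = hour 28.
Canary rollout has to wait for the security scan (finishes hour 28); staging deploy (finishes hour 17, plus 1-hour gap → hour 18). The latest of these is hour 28, so canary rollout runs hour 28 to 28 + 8 = hour 36.

36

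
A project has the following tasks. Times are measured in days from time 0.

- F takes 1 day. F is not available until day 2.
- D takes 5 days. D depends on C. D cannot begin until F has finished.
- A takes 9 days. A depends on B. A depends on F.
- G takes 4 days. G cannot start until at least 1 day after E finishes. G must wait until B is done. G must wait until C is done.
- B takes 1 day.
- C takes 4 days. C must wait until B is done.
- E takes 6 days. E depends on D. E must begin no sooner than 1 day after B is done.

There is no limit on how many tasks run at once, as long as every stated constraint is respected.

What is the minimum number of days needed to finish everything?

21

After its own release at day 2, F can start at day 2 and finishes at day 3.
B has no prerequisites, so it starts at day 0 and finishes at day 1.
C cannot begin until B (finishes day 1). It runs from day 1 to 1 + 4 = day 5.
D has to wait for C (finishes day 5); F (finishes day 3). The latest of these is day 5, so D runs day 5 to 5 + 5 = day 10.
E cannot start until D (finishes day 10); B (finishes day 1, plus 1-day gap → day 2). The controlling bound is day 10, so E finishes at 10 + 6 = day 16.
G cannot start until E (finishes day 16, plus 1-day gap → day 17); B (finishes day 1); C (finishes day 5). The controlling bound is day 17, so G finishes at 17 + 4 = day 21.
A cannot start until B (finishes day 1); F (finishes day 3). The controlling bound is day 3, so A finishes at 3 + 9 = day 12.
All tasks are finished once the last one completes. Finish times: A at 12, B at 1, C at 5, D at 10, E at 16, F at 3, G at 21. The latest is day 21.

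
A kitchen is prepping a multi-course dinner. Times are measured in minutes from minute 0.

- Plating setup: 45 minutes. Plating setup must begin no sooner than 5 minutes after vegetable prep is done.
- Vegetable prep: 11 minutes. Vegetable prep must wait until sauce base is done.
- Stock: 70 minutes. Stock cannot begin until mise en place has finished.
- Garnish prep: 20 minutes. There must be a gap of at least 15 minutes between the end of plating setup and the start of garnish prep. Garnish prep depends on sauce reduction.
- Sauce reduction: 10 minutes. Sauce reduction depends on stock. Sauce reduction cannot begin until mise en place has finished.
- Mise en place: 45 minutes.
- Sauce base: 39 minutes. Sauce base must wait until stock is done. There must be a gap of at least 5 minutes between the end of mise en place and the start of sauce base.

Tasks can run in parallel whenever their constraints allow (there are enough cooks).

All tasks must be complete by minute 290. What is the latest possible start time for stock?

To finish by minute 290, garnish prep (duration 20) must start no later than minute 270.
Since garnish prep (must start by minute 270, minus 15-minute gap → minute 255) depends on it, plating setup must finish by minute 255. Backing off its 45-minute duration gives a latest start of minute 210.
Vegetable prep feeds into plating setup (must start by minute 210, minus 5-minute gap → minute 205); so vegetable prep must finish by minute 205 and therefore start by minute 194.
Sauce base must finish before vegetable prep (must start by minute 194). With a 39-minute duration, sauce base must start by 194 − 39 = minute 155.
Sauce reduction feeds into garnish prep (must start by minute 270); so sauce reduction must finish by minute 270 and therefore start by minute 260.
Stock feeds sauce base (must start by minute 155); sauce reduction (must start by minute 260). Taking the minimum, stock must finish by minute 155 and start by 155 − 70 = minute 85.

85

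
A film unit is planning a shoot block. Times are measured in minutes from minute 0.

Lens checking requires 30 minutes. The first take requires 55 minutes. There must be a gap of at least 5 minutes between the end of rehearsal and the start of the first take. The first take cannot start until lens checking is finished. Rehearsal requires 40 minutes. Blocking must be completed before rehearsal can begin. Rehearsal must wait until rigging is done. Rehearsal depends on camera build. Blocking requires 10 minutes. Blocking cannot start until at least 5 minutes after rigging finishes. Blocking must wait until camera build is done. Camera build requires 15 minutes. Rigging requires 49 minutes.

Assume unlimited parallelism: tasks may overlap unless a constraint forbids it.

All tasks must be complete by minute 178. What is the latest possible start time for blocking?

68

To finish by minute 178, the first take (duration 55) must start no later than minute 123.
Rehearsal must finish before the first take (must start by minute 123, minus 5-minute gap → minute 118). With a 40-minute duration, rehearsal must start by 118 − 40 = minute 78.
Blocking must finish before rehearsal (must start by minute 78). With a 10-minute duration, blocking must start by 78 − 10 = minute 68.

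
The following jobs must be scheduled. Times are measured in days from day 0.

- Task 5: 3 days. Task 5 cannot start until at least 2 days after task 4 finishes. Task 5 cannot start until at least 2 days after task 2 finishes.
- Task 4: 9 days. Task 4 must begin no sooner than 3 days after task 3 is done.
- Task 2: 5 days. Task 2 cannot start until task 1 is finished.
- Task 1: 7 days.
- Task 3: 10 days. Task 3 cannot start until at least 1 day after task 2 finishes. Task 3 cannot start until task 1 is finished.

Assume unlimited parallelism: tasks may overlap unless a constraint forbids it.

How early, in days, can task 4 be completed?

Nothing blocks task 1, so it runs from day 0 to day 7.
Task 2 waits on task 1 (finishes day 7), so it starts at day 7 and finishes at 7 + 5 = day 12.
Task 3 has to wait for task 2 (finishes day 12, plus 1-day gap → day 13); task 1 (finishes day 7). The latest of these is day 13, so task 3 runs day 13 to 13 + 10 = day 23.
Task 4 waits on task 3 (finishes day 23, plus 3-day gap → day 26), so it starts at day 26 and finishes at 26 + 9 = day 35.

35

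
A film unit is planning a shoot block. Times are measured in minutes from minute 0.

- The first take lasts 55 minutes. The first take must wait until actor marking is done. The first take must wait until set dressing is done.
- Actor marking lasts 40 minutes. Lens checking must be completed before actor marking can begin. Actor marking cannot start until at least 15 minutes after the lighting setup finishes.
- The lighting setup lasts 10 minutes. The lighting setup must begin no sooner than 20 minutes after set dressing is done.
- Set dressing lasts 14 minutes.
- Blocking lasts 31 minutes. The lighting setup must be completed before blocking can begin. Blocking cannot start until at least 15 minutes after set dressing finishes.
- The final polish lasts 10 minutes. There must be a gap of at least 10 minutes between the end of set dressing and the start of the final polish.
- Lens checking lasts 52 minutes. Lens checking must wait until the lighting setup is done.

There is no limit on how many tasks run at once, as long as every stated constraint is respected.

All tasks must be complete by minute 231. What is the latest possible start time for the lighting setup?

To finish by minute 231, the first take (duration 55) must start no later than minute 176.
Actor marking feeds into the first take (must start by minute 176); so actor marking must finish by minute 176 and therefore start by minute 136.
Lens checking must finish before actor marking (must start by minute 136). With a 52-minute duration, lens checking must start by 136 − 52 = minute 84.
To finish by minute 231, blocking (duration 31) must start no later than minute 200.
The lighting setup has several dependents: lens checking (must start by minute 84); blocking (must start by minute 200); actor marking (must start by minute 136, minus 15-minute gap → minute 121). The earliest of those limits is minute 84, so the lighting setup must start by 84 − 10 = minute 74.

74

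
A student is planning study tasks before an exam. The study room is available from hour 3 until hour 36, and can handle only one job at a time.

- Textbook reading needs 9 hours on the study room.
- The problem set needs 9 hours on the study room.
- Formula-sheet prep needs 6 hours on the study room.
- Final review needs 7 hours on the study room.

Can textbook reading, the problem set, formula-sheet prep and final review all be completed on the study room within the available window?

The study room window is 36 − 3 = 33 hours.
Running back to back, the jobs need 9 + 9 + 6 + 7 = 31 hours on the study room.
Since 31 ≤ 33, they fit within the window.

Yes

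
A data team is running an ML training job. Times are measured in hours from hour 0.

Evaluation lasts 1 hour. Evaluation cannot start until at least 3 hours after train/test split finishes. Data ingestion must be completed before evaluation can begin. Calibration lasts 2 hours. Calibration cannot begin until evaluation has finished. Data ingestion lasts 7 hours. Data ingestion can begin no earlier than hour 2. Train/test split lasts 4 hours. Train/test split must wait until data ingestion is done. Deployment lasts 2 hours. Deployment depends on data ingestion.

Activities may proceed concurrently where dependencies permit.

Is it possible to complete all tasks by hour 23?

Yes

After its own release at hour 2, data ingestion can start at hour 2 and finishes at hour 9.
After data ingestion (finishes hour 9), deployment can start at hour 9 and finishes at hour 11.
After data ingestion (finishes hour 9), train/test split can start at hour 9 and finishes at hour 13.
Evaluation needs all of train/test split (finishes hour 13, plus 3-hour gap → hour 16); data ingestion (finishes hour 9). That puts its earliest start at hour 16; it finishes at 16 + 1 = hour 17.
Calibration cannot begin until evaluation (finishes hour 17). It runs from hour 17 to 17 + 2 = hour 19.
Every task is finished by hour 19, which is no later than the deadline of 23, so the schedule is feasible.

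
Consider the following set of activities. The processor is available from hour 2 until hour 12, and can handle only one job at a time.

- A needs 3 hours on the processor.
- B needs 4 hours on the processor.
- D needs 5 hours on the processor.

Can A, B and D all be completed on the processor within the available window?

No

The processor window is 12 − 2 = 10 hours.
Running back to back, the jobs need 3 + 4 + 5 = 12 hours on the processor.
Since 12 > 10, they cannot all fit.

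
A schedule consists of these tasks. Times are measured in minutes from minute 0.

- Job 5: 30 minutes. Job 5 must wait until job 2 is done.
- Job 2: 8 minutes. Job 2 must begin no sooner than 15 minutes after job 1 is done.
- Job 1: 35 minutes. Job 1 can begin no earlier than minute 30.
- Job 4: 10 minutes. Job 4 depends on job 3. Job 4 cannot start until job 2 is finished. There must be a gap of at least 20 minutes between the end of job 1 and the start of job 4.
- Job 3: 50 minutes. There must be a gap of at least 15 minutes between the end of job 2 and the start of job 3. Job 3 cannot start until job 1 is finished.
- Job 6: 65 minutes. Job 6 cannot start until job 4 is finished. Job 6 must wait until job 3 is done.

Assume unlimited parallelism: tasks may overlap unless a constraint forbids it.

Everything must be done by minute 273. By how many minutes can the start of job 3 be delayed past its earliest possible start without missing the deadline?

After its own release at minute 30, job 1 can start at minute 30 and finishes at minute 65.
Job 2 waits on job 1 (finishes minute 65, plus 15-minute gap → minute 80), so it starts at minute 80 and finishes at 80 + 8 = minute 88.
Job 3 has to wait for job 2 (finishes minute 88, plus 15-minute gap → minute 103); job 1 (finishes minute 65). The latest of these is minute 103, so job 3 runs minute 103 to 103 + 50 = minute 153.

Working backward from the deadline:
Job 6 must finish by minute 273; it takes 65 minutes, so it must start by 273 − 65 = minute 208.
Since job 6 (must start by minute 208) depends on it, job 4 must finish by minute 208. Backing off its 10-minute duration gives a latest start of minute 198.
For job 3: job 4 (must start by minute 198); job 6 (must start by minute 208). The most restrictive is minute 198; with a 50-minute duration, job 3 must start by minute 148.
So job 3 can start as early as minute 103 and as late as minute 148, giving 148 − 103 = 45 minutes of slack.

45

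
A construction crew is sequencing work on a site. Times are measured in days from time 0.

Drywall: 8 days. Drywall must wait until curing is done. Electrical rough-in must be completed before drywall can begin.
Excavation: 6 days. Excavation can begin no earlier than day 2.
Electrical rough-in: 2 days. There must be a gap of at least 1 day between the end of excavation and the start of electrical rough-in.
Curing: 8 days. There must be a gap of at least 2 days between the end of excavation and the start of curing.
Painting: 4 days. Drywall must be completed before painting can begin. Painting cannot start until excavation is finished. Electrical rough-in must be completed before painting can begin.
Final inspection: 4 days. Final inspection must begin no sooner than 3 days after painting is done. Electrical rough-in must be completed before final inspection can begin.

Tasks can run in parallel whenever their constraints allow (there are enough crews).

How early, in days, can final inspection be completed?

Excavation waits on its own release at day 2, so it starts at day 2 and finishes at 2 + 6 = day 8.
Electrical rough-in waits on excavation (finishes day 8, plus 1-day gap → day 9), so it starts at day 9 and finishes at 9 + 2 = day 11.
Curing waits on excavation (finishes day 8, plus 2-day gap → day 10), so it starts at day 10 and finishes at 10 + 8 = day 18.
For drywall: curing (finishes day 18); electrical rough-in (finishes day 11). Taking the maximum gives a start of day 18, and it finishes at 18 + 8 = day 26.
For painting: drywall (finishes day 26); excavation (finishes day 8); electrical rough-in (finishes day 11). Taking the maximum gives a start of day 26, and it finishes at 26 + 4 = day 30.
Final inspection needs all of painting (finishes day 30, plus 3-day gap → day 33); electrical rough-in (finishes day 11). That puts its earliest start at day 33; it finishes at 33 + 4 = day 37.

37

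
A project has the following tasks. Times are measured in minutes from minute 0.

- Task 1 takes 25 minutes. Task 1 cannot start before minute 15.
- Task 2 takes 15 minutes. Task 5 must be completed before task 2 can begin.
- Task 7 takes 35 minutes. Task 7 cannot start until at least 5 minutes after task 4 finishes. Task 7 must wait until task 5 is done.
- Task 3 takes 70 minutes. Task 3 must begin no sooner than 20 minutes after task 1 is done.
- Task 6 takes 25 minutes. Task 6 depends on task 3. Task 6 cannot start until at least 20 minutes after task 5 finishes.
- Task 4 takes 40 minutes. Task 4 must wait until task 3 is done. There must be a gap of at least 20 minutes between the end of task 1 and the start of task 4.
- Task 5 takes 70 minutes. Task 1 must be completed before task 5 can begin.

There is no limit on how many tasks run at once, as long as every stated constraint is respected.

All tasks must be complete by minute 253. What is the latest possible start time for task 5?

Task 7 must finish by minute 253; it takes 35 minutes, so it must start by 253 − 35 = minute 218.
Task 6 has no dependents, so it just needs to finish by minute 253. Starting by 253 − 25 = minute 228 achieves that.
Task 2 must finish by minute 253; it takes 15 minutes, so it must start by 253 − 15 = minute 238.
Task 5 feeds task 2 (must start by minute 238); task 6 (must start by minute 228, minus 20-minute gap → minute 208); task 7 (must start by minute 218). Taking the minimum, task 5 must finish by minute 208 and start by 208 − 70 = minute 138.

138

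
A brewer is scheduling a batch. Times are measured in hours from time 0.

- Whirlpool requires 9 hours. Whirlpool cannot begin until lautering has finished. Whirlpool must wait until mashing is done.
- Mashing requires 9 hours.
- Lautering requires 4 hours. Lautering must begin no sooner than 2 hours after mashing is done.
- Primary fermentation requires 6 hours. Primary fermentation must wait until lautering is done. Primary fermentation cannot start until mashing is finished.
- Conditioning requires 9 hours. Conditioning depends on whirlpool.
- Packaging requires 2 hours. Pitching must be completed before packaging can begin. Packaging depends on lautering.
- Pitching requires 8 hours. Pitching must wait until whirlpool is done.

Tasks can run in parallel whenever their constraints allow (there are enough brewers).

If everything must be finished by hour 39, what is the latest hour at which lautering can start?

Packaging must finish by hour 39; it takes 2 hours, so it must start by 39 − 2 = hour 37.
Pitching must finish before packaging (must start by hour 37). With an 8-hour duration, pitching must start by 37 − 8 = hour 29.
To finish by hour 39, conditioning (duration 9) must start no later than hour 30.
Whirlpool must finish in time for pitching (must start by hour 29); conditioning (must start by hour 30). The tightest is hour 29, so whirlpool must start by 29 − 9 = hour 20.
To finish by hour 39, primary fermentation (duration 6) must start no later than hour 33.
Lautering must finish in time for whirlpool (must start by hour 20); primary fermentation (must start by hour 33); packaging (must start by hour 37). The tightest is hour 20, so lautering must start by 20 − 4 = hour 16.

16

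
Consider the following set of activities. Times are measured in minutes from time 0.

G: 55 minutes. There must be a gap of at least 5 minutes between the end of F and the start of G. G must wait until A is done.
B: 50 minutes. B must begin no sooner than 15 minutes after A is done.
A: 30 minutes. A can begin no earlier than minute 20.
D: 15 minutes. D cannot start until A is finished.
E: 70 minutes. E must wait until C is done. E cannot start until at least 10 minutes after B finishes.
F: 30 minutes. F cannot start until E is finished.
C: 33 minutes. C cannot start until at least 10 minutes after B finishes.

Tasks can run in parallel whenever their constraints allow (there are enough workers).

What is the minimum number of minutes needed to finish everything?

A waits on its own release at minute 20, so it starts at minute 20 and finishes at 20 + 30 = minute 50.
D waits on A (finishes minute 50), so it starts at minute 50 and finishes at 50 + 15 = minute 65.
B waits on A (finishes minute 50, plus 15-minute gap → minute 65), so it starts at minute 65 and finishes at 65 + 50 = minute 115.
C cannot begin until B (finishes minute 115, plus 10-minute gap → minute 125). It runs from minute 125 to 125 + 33 = minute 158.
E has to wait for C (finishes minute 158); B (finishes minute 115, plus 10-minute gap → minute 125). The latest of these is minute 158, so E runs minute 158 to 158 + 70 = minute 228.
After E (finishes minute 228), F can start at minute 228 and finishes at minute 258.
G cannot start until F (finishes minute 258, plus 5-minute gap → minute 263); A (finishes minute 50). The controlling bound is minute 263, so G finishes at 263 + 55 = minute 318.
All tasks are finished once the last one completes. Finish times: A at 50, B at 115, C at 158, D at 65, E at 228, F at 258, G at 318. The latest is minute 318.

318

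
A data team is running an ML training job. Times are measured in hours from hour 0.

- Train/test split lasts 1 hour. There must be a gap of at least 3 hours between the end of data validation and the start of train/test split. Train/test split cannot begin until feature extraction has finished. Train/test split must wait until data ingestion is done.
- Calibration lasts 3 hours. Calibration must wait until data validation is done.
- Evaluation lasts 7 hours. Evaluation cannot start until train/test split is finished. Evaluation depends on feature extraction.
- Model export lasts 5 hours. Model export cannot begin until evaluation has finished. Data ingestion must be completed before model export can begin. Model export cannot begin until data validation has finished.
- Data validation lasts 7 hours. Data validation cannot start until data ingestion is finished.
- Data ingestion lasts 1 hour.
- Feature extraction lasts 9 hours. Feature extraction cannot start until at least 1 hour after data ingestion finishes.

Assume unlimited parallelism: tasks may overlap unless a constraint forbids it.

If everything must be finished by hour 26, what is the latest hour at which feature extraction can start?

4

Model export must finish by hour 26; it takes 5 hours, so it must start by 26 − 5 = hour 21.
Since model export (must start by hour 21) depends on it, evaluation must finish by hour 21. Backing off its 7-hour duration gives a latest start of hour 14.
Train/test split has to be done before evaluation (must start by hour 14). That means finishing by hour 14, i.e. starting by 14 − 1 = hour 13.
For feature extraction: train/test split (must start by hour 13); evaluation (must start by hour 14). The most restrictive is hour 13; with a 9-hour duration, feature extraction must start by hour 4.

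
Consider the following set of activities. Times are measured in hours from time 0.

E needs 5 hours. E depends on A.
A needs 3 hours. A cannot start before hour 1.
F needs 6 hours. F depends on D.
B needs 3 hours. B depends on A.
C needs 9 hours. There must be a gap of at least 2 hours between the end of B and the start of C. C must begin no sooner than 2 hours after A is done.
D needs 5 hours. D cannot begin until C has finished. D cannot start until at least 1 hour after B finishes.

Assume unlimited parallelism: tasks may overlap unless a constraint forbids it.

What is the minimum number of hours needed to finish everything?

After its own release at hour 1, A can start at hour 1 and finishes at hour 4.
E waits on A (finishes hour 4), so it starts at hour 4 and finishes at 4 + 5 = hour 9.
After A (finishes hour 4), B can start at hour 4 and finishes at hour 7.
C cannot start until B (finishes hour 7, plus 2-hour gap → hour 9); A (finishes hour 4, plus 2-hour gap → hour 6). The controlling bound is hour 9, so C finishes at 9 + 9 = hour 18.
For D: C (finishes hour 18); B (finishes hour 7, plus 1-hour gap → hour 8). Taking the maximum gives a start of hour 18, and it finishes at 18 + 5 = hour 23.
After D (finishes hour 23), F can start at hour 23 and finishes at hour 29.
All tasks are finished once the last one completes. Finish times: A at 4, B at 7, C at 18, D at 23, E at 9, F at 29. The latest is hour 29.

29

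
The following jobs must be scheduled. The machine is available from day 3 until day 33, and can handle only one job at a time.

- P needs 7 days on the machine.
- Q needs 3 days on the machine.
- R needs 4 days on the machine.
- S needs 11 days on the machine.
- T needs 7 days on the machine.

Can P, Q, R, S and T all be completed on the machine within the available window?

The machine window is 33 − 3 = 30 days.
Running back to back, the jobs need 7 + 3 + 4 + 11 + 7 = 32 days on the machine.
Since 32 > 30, they cannot all fit.

No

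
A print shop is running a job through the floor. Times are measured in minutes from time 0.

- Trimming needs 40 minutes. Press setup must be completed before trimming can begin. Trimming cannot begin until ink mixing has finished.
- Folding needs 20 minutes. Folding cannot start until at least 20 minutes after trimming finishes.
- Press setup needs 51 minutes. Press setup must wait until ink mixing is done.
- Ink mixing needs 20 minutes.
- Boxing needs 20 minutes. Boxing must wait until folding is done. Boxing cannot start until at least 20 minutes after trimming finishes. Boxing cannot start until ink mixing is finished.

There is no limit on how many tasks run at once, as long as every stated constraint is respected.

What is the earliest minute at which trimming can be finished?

111

Ink mixing can start immediately at minute 0; it finishes at minute 20.
Press setup waits on ink mixing (finishes minute 20), so it starts at minute 20 and finishes at 20 + 51 = minute 71.
Trimming cannot start until press setup (finishes minute 71); ink mixing (finishes minute 20). The controlling bound is minute 71, so trimming finishes at 71 + 40 = minute 111.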